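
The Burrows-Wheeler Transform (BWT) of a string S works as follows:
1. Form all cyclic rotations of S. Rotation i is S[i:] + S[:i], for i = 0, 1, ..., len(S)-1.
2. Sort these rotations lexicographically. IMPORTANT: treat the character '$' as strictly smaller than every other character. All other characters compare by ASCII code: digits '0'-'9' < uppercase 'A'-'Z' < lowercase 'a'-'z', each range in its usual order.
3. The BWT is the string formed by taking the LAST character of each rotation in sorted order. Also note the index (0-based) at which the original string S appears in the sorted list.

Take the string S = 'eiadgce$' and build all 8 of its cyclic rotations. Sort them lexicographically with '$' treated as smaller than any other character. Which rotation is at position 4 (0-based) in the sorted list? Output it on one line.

All 8 rotations (rotation i = S[i:]+S[:i]):
  rot[0] = eiadgce$
  rot[1] = iadgce$e
  rot[2] = adgce$ei
  rot[3] = dgce$eia
  rot[4] = gce$eiad
  rot[5] = ce$eiadg
  rot[6] = e$eiadgc
  rot[7] = $eiadgce
Sorted (with $ < everything):
  sorted[0] = $eiadgce
  sorted[1] = adgce$ei
  sorted[2] = ce$eiadg
  sorted[3] = dgce$eia
  sorted[4] = e$eiadgc
  sorted[5] = eiadgce$
  sorted[6] = gce$eiad
  sorted[7] = iadgce$e
sorted[4] = e$eiadgc

Answer: e$eiadgc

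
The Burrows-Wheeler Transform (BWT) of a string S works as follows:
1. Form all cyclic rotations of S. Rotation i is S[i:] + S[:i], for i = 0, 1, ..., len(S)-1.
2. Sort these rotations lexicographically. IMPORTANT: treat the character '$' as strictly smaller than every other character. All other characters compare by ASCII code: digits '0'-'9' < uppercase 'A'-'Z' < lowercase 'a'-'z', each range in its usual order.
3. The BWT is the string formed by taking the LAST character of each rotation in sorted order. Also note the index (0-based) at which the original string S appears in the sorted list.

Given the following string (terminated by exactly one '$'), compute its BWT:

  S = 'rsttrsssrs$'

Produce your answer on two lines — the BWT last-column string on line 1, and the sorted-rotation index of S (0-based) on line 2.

All 11 rotations (rotation i = S[i:]+S[:i]):
  rot[0] = rsttrsssrs$
  rot[1] = sttrsssrs$r
  rot[2] = ttrsssrs$rs
  rot[3] = trsssrs$rst
  rot[4] = rsssrs$rstt
  rot[5] = sssrs$rsttr
  rot[6] = ssrs$rsttrs
  rot[7] = srs$rsttrss
  rot[8] = rs$rsttrsss
  rot[9] = s$rsttrsssr
  rot[10] = $rsttrsssrs
Sorted (with $ < everything):
  sorted[0] = $rsttrsssrs  (last char: 's')
  sorted[1] = rs$rsttrsss  (last char: 's')
  sorted[2] = rsssrs$rstt  (last char: 't')
  sorted[3] = rsttrsssrs$  (last char: '$')
  sorted[4] = s$rsttrsssr  (last char: 'r')
  sorted[5] = srs$rsttrss  (last char: 's')
  sorted[6] = ssrs$rsttrs  (last char: 's')
  sorted[7] = sssrs$rsttr  (last char: 'r')
  sorted[8] = sttrsssrs$r  (last char: 'r')
  sorted[9] = trsssrs$rst  (last char: 't')
  sorted[10] = ttrsssrs$rs  (last char: 's')
Last column: sst$rssrrts
Original string S is at sorted index 3

Answer: sst$rssrrts
3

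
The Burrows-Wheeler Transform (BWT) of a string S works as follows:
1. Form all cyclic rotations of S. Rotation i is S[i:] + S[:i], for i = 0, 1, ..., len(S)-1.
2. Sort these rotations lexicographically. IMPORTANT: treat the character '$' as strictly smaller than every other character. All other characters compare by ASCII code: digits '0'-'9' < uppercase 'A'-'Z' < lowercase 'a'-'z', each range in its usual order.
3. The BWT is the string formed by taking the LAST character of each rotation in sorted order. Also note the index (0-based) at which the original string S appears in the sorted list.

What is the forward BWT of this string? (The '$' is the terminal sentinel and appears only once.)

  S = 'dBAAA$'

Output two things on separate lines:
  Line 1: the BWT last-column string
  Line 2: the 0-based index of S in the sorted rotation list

Answer: AAABd$
5

Derivation:
All 6 rotations (rotation i = S[i:]+S[:i]):
  rot[0] = dBAAA$
  rot[1] = BAAA$d
  rot[2] = AAA$dB
  rot[3] = AA$dBA
  rot[4] = A$dBAA
  rot[5] = $dBAAA
Sorted (with $ < everything):
  sorted[0] = $dBAAA  (last char: 'A')
  sorted[1] = A$dBAA  (last char: 'A')
  sorted[2] = AA$dBA  (last char: 'A')
  sorted[3] = AAA$dB  (last char: 'B')
  sorted[4] = BAAA$d  (last char: 'd')
  sorted[5] = dBAAA$  (last char: '$')
Last column: AAABd$
Original string S is at sorted index 5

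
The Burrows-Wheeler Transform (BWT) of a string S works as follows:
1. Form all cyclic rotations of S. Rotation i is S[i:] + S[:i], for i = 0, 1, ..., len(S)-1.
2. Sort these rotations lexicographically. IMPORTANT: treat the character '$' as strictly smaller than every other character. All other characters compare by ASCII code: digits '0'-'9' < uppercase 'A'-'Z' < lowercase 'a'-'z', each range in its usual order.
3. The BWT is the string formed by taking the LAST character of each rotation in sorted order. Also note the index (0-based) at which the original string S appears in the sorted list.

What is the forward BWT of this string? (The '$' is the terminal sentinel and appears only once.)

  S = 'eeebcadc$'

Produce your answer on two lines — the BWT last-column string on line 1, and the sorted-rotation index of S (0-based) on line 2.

All 9 rotations (rotation i = S[i:]+S[:i]):
  rot[0] = eeebcadc$
  rot[1] = eebcadc$e
  rot[2] = ebcadc$ee
  rot[3] = bcadc$eee
  rot[4] = cadc$eeeb
  rot[5] = adc$eeebc
  rot[6] = dc$eeebca
  rot[7] = c$eeebcad
  rot[8] = $eeebcadc
Sorted (with $ < everything):
  sorted[0] = $eeebcadc  (last char: 'c')
  sorted[1] = adc$eeebc  (last char: 'c')
  sorted[2] = bcadc$eee  (last char: 'e')
  sorted[3] = c$eeebcad  (last char: 'd')
  sorted[4] = cadc$eeeb  (last char: 'b')
  sorted[5] = dc$eeebca  (last char: 'a')
  sorted[6] = ebcadc$ee  (last char: 'e')
  sorted[7] = eebcadc$e  (last char: 'e')
  sorted[8] = eeebcadc$  (last char: '$')
Last column: ccedbaee$
Original string S is at sorted index 8

Answer: ccedbaee$
8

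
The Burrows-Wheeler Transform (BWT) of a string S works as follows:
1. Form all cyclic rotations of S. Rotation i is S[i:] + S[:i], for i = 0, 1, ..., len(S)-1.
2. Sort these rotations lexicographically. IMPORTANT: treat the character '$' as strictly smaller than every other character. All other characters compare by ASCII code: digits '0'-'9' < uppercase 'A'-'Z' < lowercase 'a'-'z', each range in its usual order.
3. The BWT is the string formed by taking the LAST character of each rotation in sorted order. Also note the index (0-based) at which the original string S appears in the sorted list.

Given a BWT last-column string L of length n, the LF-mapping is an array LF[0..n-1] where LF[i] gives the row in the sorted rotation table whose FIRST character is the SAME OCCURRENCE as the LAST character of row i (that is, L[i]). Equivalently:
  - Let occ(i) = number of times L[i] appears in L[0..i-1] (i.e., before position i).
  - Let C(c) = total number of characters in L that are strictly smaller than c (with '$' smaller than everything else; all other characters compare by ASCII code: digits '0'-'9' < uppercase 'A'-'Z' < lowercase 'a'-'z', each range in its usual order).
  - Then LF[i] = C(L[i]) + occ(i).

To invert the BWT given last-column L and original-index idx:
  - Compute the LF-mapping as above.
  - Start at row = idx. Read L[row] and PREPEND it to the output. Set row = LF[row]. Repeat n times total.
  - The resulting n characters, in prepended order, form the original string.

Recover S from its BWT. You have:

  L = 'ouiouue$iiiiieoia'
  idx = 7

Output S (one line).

LF mapping: 11 14 4 12 15 16 2 0 5 6 7 8 9 3 13 10 1
Walk LF starting at row 7, prepending L[row]:
  step 1: row=7, L[7]='$', prepend. Next row=LF[7]=0
  step 2: row=0, L[0]='o', prepend. Next row=LF[0]=11
  step 3: row=11, L[11]='i', prepend. Next row=LF[11]=8
  step 4: row=8, L[8]='i', prepend. Next row=LF[8]=5
  step 5: row=5, L[5]='u', prepend. Next row=LF[5]=16
  step 6: row=16, L[16]='a', prepend. Next row=LF[16]=1
  step 7: row=1, L[1]='u', prepend. Next row=LF[1]=14
  step 8: row=14, L[14]='o', prepend. Next row=LF[14]=13
  step 9: row=13, L[13]='e', prepend. Next row=LF[13]=3
  step 10: row=3, L[3]='o', prepend. Next row=LF[3]=12
  step 11: row=12, L[12]='i', prepend. Next row=LF[12]=9
  step 12: row=9, L[9]='i', prepend. Next row=LF[9]=6
  step 13: row=6, L[6]='e', prepend. Next row=LF[6]=2
  step 14: row=2, L[2]='i', prepend. Next row=LF[2]=4
  step 15: row=4, L[4]='u', prepend. Next row=LF[4]=15
  step 16: row=15, L[15]='i', prepend. Next row=LF[15]=10
  step 17: row=10, L[10]='i', prepend. Next row=LF[10]=7
Reversed output: iiuieiioeouauiio$

Answer: iiuieiioeouauiio$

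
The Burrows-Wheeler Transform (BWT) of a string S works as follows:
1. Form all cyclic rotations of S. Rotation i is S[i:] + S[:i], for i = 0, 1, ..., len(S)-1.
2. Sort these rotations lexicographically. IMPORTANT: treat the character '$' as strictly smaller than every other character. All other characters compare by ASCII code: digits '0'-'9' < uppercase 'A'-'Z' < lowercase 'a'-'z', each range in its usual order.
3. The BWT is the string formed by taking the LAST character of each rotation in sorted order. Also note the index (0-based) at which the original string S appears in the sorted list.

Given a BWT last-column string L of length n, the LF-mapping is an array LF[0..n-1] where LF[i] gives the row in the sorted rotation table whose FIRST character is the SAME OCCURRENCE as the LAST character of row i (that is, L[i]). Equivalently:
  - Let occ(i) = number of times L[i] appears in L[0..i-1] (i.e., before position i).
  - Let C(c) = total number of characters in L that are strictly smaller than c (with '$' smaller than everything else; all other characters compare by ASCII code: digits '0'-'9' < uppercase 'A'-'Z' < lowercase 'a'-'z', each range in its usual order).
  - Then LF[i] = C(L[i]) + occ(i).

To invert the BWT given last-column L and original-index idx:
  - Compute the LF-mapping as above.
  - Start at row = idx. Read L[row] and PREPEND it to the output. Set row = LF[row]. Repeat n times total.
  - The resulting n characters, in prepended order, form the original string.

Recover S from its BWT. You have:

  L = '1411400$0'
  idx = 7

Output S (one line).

LF mapping: 4 7 5 6 8 1 2 0 3
Walk LF starting at row 7, prepending L[row]:
  step 1: row=7, L[7]='$', prepend. Next row=LF[7]=0
  step 2: row=0, L[0]='1', prepend. Next row=LF[0]=4
  step 3: row=4, L[4]='4', prepend. Next row=LF[4]=8
  step 4: row=8, L[8]='0', prepend. Next row=LF[8]=3
  step 5: row=3, L[3]='1', prepend. Next row=LF[3]=6
  step 6: row=6, L[6]='0', prepend. Next row=LF[6]=2
  step 7: row=2, L[2]='1', prepend. Next row=LF[2]=5
  step 8: row=5, L[5]='0', prepend. Next row=LF[5]=1
  step 9: row=1, L[1]='4', prepend. Next row=LF[1]=7
Reversed output: 40101041$

Answer: 40101041$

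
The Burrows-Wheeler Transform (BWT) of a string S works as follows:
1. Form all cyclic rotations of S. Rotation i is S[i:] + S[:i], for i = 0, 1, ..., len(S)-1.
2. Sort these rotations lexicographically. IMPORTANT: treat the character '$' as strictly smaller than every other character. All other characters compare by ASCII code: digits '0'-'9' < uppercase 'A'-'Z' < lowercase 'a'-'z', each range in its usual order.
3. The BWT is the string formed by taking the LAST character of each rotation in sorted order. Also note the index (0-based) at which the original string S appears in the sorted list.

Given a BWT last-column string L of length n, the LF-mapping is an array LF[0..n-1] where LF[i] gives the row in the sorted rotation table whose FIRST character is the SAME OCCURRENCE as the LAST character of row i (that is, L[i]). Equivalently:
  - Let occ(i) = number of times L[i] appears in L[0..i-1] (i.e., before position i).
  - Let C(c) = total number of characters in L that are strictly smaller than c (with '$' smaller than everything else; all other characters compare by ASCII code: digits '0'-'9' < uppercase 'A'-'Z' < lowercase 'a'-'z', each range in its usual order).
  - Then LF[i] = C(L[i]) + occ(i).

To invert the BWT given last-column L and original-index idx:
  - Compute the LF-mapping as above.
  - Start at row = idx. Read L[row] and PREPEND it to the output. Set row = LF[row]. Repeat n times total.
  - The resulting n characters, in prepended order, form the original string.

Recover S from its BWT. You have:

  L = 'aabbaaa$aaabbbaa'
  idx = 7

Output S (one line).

LF mapping: 1 2 11 12 3 4 5 0 6 7 8 13 14 15 9 10
Walk LF starting at row 7, prepending L[row]:
  step 1: row=7, L[7]='$', prepend. Next row=LF[7]=0
  step 2: row=0, L[0]='a', prepend. Next row=LF[0]=1
  step 3: row=1, L[1]='a', prepend. Next row=LF[1]=2
  step 4: row=2, L[2]='b', prepend. Next row=LF[2]=11
  step 5: row=11, L[11]='b', prepend. Next row=LF[11]=13
  step 6: row=13, L[13]='b', prepend. Next row=LF[13]=15
  step 7: row=15, L[15]='a', prepend. Next row=LF[15]=10
  step 8: row=10, L[10]='a', prepend. Next row=LF[10]=8
  step 9: row=8, L[8]='a', prepend. Next row=LF[8]=6
  step 10: row=6, L[6]='a', prepend. Next row=LF[6]=5
  step 11: row=5, L[5]='a', prepend. Next row=LF[5]=4
  step 12: row=4, L[4]='a', prepend. Next row=LF[4]=3
  step 13: row=3, L[3]='b', prepend. Next row=LF[3]=12
  step 14: row=12, L[12]='b', prepend. Next row=LF[12]=14
  step 15: row=14, L[14]='a', prepend. Next row=LF[14]=9
  step 16: row=9, L[9]='a', prepend. Next row=LF[9]=7
Reversed output: aabbaaaaaabbbaa$

Answer: aabbaaaaaabbbaa$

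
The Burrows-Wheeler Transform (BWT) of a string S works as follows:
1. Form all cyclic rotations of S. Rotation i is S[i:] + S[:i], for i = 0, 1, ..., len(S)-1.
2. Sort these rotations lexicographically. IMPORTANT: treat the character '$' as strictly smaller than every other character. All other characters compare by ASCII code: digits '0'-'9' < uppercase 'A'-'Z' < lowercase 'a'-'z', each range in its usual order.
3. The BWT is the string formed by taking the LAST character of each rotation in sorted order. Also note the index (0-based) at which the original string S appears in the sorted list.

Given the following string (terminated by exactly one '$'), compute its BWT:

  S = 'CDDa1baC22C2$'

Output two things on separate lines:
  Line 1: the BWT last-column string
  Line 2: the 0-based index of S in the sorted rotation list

Answer: 2aCC22a$CDDb1
7

Derivation:
All 13 rotations (rotation i = S[i:]+S[:i]):
  rot[0] = CDDa1baC22C2$
  rot[1] = DDa1baC22C2$C
  rot[2] = Da1baC22C2$CD
  rot[3] = a1baC22C2$CDD
  rot[4] = 1baC22C2$CDDa
  rot[5] = baC22C2$CDDa1
  rot[6] = aC22C2$CDDa1b
  rot[7] = C22C2$CDDa1ba
  rot[8] = 22C2$CDDa1baC
  rot[9] = 2C2$CDDa1baC2
  rot[10] = C2$CDDa1baC22
  rot[11] = 2$CDDa1baC22C
  rot[12] = $CDDa1baC22C2
Sorted (with $ < everything):
  sorted[0] = $CDDa1baC22C2  (last char: '2')
  sorted[1] = 1baC22C2$CDDa  (last char: 'a')
  sorted[2] = 2$CDDa1baC22C  (last char: 'C')
  sorted[3] = 22C2$CDDa1baC  (last char: 'C')
  sorted[4] = 2C2$CDDa1baC2  (last char: '2')
  sorted[5] = C2$CDDa1baC22  (last char: '2')
  sorted[6] = C22C2$CDDa1ba  (last char: 'a')
  sorted[7] = CDDa1baC22C2$  (last char: '$')
  sorted[8] = DDa1baC22C2$C  (last char: 'C')
  sorted[9] = Da1baC22C2$CD  (last char: 'D')
  sorted[10] = a1baC22C2$CDD  (last char: 'D')
  sorted[11] = aC22C2$CDDa1b  (last char: 'b')
  sorted[12] = baC22C2$CDDa1  (last char: '1')
Last column: 2aCC22a$CDDb1
Original string S is at sorted index 7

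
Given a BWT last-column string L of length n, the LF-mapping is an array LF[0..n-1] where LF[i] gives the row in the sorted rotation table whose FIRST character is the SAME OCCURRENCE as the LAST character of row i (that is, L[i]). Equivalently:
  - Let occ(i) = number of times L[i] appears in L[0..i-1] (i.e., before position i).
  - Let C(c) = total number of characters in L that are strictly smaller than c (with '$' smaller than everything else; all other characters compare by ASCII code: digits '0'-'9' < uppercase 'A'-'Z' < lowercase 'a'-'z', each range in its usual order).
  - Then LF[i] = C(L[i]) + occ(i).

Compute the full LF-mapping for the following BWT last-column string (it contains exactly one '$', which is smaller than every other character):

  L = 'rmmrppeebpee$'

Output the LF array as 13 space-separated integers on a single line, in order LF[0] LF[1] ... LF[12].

Answer: 11 6 7 12 8 9 2 3 1 10 4 5 0

Derivation:
Char counts: '$':1, 'b':1, 'e':4, 'm':2, 'p':3, 'r':2
C (first-col start): C('$')=0, C('b')=1, C('e')=2, C('m')=6, C('p')=8, C('r')=11
L[0]='r': occ=0, LF[0]=C('r')+0=11+0=11
L[1]='m': occ=0, LF[1]=C('m')+0=6+0=6
L[2]='m': occ=1, LF[2]=C('m')+1=6+1=7
L[3]='r': occ=1, LF[3]=C('r')+1=11+1=12
L[4]='p': occ=0, LF[4]=C('p')+0=8+0=8
L[5]='p': occ=1, LF[5]=C('p')+1=8+1=9
L[6]='e': occ=0, LF[6]=C('e')+0=2+0=2
L[7]='e': occ=1, LF[7]=C('e')+1=2+1=3
L[8]='b': occ=0, LF[8]=C('b')+0=1+0=1
L[9]='p': occ=2, LF[9]=C('p')+2=8+2=10
L[10]='e': occ=2, LF[10]=C('e')+2=2+2=4
L[11]='e': occ=3, LF[11]=C('e')+3=2+3=5
L[12]='$': occ=0, LF[12]=C('$')+0=0+0=0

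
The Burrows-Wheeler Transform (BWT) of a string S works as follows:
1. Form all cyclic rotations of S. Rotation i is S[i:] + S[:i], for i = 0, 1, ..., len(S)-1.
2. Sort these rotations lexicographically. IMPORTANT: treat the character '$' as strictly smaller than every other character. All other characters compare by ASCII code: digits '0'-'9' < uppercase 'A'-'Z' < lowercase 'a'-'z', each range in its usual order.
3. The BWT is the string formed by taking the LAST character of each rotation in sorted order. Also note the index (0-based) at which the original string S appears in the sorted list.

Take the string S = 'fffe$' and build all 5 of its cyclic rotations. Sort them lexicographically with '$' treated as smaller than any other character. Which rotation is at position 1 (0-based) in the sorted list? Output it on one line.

Answer: e$fff

Derivation:
All 5 rotations (rotation i = S[i:]+S[:i]):
  rot[0] = fffe$
  rot[1] = ffe$f
  rot[2] = fe$ff
  rot[3] = e$fff
  rot[4] = $fffe
Sorted (with $ < everything):
  sorted[0] = $fffe
  sorted[1] = e$fff
  sorted[2] = fe$ff
  sorted[3] = ffe$f
  sorted[4] = fffe$
sorted[1] = e$fff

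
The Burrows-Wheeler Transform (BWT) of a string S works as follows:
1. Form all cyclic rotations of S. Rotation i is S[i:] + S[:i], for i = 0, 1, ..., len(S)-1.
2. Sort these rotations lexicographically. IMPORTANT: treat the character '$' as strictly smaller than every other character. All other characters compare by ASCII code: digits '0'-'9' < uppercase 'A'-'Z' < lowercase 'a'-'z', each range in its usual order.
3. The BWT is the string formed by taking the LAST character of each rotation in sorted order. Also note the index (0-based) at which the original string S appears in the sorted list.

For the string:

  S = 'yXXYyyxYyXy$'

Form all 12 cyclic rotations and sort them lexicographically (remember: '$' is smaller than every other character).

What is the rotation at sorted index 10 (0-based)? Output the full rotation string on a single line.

All 12 rotations (rotation i = S[i:]+S[:i]):
  rot[0] = yXXYyyxYyXy$
  rot[1] = XXYyyxYyXy$y
  rot[2] = XYyyxYyXy$yX
  rot[3] = YyyxYyXy$yXX
  rot[4] = yyxYyXy$yXXY
  rot[5] = yxYyXy$yXXYy
  rot[6] = xYyXy$yXXYyy
  rot[7] = YyXy$yXXYyyx
  rot[8] = yXy$yXXYyyxY
  rot[9] = Xy$yXXYyyxYy
  rot[10] = y$yXXYyyxYyX
  rot[11] = $yXXYyyxYyXy
Sorted (with $ < everything):
  sorted[0] = $yXXYyyxYyXy
  sorted[1] = XXYyyxYyXy$y
  sorted[2] = XYyyxYyXy$yX
  sorted[3] = Xy$yXXYyyxYy
  sorted[4] = YyXy$yXXYyyx
  sorted[5] = YyyxYyXy$yXX
  sorted[6] = xYyXy$yXXYyy
  sorted[7] = y$yXXYyyxYyX
  sorted[8] = yXXYyyxYyXy$
  sorted[9] = yXy$yXXYyyxY
  sorted[10] = yxYyXy$yXXYy
  sorted[11] = yyxYyXy$yXXY
sorted[10] = yxYyXy$yXXYy

Answer: yxYyXy$yXXYy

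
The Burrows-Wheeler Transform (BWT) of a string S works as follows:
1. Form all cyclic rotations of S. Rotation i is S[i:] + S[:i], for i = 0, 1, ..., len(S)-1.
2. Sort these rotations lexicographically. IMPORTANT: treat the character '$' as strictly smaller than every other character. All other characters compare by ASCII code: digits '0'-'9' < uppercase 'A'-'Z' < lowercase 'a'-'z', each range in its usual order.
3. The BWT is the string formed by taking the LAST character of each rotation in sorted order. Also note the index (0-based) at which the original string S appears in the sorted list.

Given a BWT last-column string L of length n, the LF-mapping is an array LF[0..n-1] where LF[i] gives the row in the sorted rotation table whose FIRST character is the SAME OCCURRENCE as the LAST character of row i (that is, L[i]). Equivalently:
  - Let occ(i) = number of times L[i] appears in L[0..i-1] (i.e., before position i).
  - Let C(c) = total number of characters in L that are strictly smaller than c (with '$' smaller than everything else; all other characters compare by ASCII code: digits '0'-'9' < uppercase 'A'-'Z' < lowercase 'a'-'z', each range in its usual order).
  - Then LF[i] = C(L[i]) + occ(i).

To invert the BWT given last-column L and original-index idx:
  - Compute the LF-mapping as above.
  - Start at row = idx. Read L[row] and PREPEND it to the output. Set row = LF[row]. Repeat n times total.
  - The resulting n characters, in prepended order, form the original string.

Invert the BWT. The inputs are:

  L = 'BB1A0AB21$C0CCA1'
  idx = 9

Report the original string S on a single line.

LF mapping: 10 11 3 7 1 8 12 6 4 0 13 2 14 15 9 5
Walk LF starting at row 9, prepending L[row]:
  step 1: row=9, L[9]='$', prepend. Next row=LF[9]=0
  step 2: row=0, L[0]='B', prepend. Next row=LF[0]=10
  step 3: row=10, L[10]='C', prepend. Next row=LF[10]=13
  step 4: row=13, L[13]='C', prepend. Next row=LF[13]=15
  step 5: row=15, L[15]='1', prepend. Next row=LF[15]=5
  step 6: row=5, L[5]='A', prepend. Next row=LF[5]=8
  step 7: row=8, L[8]='1', prepend. Next row=LF[8]=4
  step 8: row=4, L[4]='0', prepend. Next row=LF[4]=1
  step 9: row=1, L[1]='B', prepend. Next row=LF[1]=11
  step 10: row=11, L[11]='0', prepend. Next row=LF[11]=2
  step 11: row=2, L[2]='1', prepend. Next row=LF[2]=3
  step 12: row=3, L[3]='A', prepend. Next row=LF[3]=7
  step 13: row=7, L[7]='2', prepend. Next row=LF[7]=6
  step 14: row=6, L[6]='B', prepend. Next row=LF[6]=12
  step 15: row=12, L[12]='C', prepend. Next row=LF[12]=14
  step 16: row=14, L[14]='A', prepend. Next row=LF[14]=9
Reversed output: ACB2A10B01A1CCB$

Answer: ACB2A10B01A1CCB$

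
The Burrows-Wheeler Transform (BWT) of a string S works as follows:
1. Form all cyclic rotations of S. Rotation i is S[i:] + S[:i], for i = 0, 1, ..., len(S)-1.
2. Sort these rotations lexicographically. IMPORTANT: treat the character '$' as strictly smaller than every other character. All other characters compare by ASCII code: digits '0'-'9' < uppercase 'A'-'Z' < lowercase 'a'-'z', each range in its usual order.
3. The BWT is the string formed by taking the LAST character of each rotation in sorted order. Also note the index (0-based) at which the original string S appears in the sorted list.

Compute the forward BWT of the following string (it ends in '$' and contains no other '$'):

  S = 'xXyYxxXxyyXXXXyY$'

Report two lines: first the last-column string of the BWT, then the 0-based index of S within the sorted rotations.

All 17 rotations (rotation i = S[i:]+S[:i]):
  rot[0] = xXyYxxXxyyXXXXyY$
  rot[1] = XyYxxXxyyXXXXyY$x
  rot[2] = yYxxXxyyXXXXyY$xX
  rot[3] = YxxXxyyXXXXyY$xXy
  rot[4] = xxXxyyXXXXyY$xXyY
  rot[5] = xXxyyXXXXyY$xXyYx
  rot[6] = XxyyXXXXyY$xXyYxx
  rot[7] = xyyXXXXyY$xXyYxxX
  rot[8] = yyXXXXyY$xXyYxxXx
  rot[9] = yXXXXyY$xXyYxxXxy
  rot[10] = XXXXyY$xXyYxxXxyy
  rot[11] = XXXyY$xXyYxxXxyyX
  rot[12] = XXyY$xXyYxxXxyyXX
  rot[13] = XyY$xXyYxxXxyyXXX
  rot[14] = yY$xXyYxxXxyyXXXX
  rot[15] = Y$xXyYxxXxyyXXXXy
  rot[16] = $xXyYxxXxyyXXXXyY
Sorted (with $ < everything):
  sorted[0] = $xXyYxxXxyyXXXXyY  (last char: 'Y')
  sorted[1] = XXXXyY$xXyYxxXxyy  (last char: 'y')
  sorted[2] = XXXyY$xXyYxxXxyyX  (last char: 'X')
  sorted[3] = XXyY$xXyYxxXxyyXX  (last char: 'X')
  sorted[4] = XxyyXXXXyY$xXyYxx  (last char: 'x')
  sorted[5] = XyY$xXyYxxXxyyXXX  (last char: 'X')
  sorted[6] = XyYxxXxyyXXXXyY$x  (last char: 'x')
  sorted[7] = Y$xXyYxxXxyyXXXXy  (last char: 'y')
  sorted[8] = YxxXxyyXXXXyY$xXy  (last char: 'y')
  sorted[9] = xXxyyXXXXyY$xXyYx  (last char: 'x')
  sorted[10] = xXyYxxXxyyXXXXyY$  (last char: '$')
  sorted[11] = xxXxyyXXXXyY$xXyY  (last char: 'Y')
  sorted[12] = xyyXXXXyY$xXyYxxX  (last char: 'X')
  sorted[13] = yXXXXyY$xXyYxxXxy  (last char: 'y')
  sorted[14] = yY$xXyYxxXxyyXXXX  (last char: 'X')
  sorted[15] = yYxxXxyyXXXXyY$xX  (last char: 'X')
  sorted[16] = yyXXXXyY$xXyYxxXx  (last char: 'x')
Last column: YyXXxXxyyx$YXyXXx
Original string S is at sorted index 10

Answer: YyXXxXxyyx$YXyXXx
10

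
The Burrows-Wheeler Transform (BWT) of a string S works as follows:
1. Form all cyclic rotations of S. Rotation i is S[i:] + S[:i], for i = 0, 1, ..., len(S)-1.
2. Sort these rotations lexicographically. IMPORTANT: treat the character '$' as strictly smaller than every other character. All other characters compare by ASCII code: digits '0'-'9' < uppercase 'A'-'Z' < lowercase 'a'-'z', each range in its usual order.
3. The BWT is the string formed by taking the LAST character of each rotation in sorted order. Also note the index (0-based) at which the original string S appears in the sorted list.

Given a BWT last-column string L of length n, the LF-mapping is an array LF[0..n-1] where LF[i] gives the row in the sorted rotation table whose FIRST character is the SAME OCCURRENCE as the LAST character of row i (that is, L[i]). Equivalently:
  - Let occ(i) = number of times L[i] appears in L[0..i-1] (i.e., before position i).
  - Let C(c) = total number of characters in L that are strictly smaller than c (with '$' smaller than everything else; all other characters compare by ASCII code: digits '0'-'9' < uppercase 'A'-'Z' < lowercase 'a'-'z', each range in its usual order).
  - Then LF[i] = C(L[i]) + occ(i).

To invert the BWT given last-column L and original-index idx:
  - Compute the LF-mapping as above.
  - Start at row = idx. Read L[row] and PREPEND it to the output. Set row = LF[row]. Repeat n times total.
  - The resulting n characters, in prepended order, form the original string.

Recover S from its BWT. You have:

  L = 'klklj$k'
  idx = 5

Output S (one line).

Answer: ljklkk$

Derivation:
LF mapping: 2 5 3 6 1 0 4
Walk LF starting at row 5, prepending L[row]:
  step 1: row=5, L[5]='$', prepend. Next row=LF[5]=0
  step 2: row=0, L[0]='k', prepend. Next row=LF[0]=2
  step 3: row=2, L[2]='k', prepend. Next row=LF[2]=3
  step 4: row=3, L[3]='l', prepend. Next row=LF[3]=6
  step 5: row=6, L[6]='k', prepend. Next row=LF[6]=4
  step 6: row=4, L[4]='j', prepend. Next row=LF[4]=1
  step 7: row=1, L[1]='l', prepend. Next row=LF[1]=5
Reversed output: ljklkk$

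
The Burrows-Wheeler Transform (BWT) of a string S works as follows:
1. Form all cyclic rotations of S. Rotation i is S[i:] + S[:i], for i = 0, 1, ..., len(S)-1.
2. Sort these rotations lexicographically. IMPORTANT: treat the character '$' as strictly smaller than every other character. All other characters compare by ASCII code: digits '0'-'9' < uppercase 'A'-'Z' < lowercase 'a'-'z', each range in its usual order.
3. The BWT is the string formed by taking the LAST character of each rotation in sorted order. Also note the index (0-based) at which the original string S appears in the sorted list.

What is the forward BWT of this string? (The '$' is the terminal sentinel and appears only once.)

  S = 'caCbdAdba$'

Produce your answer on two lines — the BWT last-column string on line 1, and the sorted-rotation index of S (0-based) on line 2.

Answer: adabcdC$bA
7

Derivation:
All 10 rotations (rotation i = S[i:]+S[:i]):
  rot[0] = caCbdAdba$
  rot[1] = aCbdAdba$c
  rot[2] = CbdAdba$ca
  rot[3] = bdAdba$caC
  rot[4] = dAdba$caCb
  rot[5] = Adba$caCbd
  rot[6] = dba$caCbdA
  rot[7] = ba$caCbdAd
  rot[8] = a$caCbdAdb
  rot[9] = $caCbdAdba
Sorted (with $ < everything):
  sorted[0] = $caCbdAdba  (last char: 'a')
  sorted[1] = Adba$caCbd  (last char: 'd')
  sorted[2] = CbdAdba$ca  (last char: 'a')
  sorted[3] = a$caCbdAdb  (last char: 'b')
  sorted[4] = aCbdAdba$c  (last char: 'c')
  sorted[5] = ba$caCbdAd  (last char: 'd')
  sorted[6] = bdAdba$caC  (last char: 'C')
  sorted[7] = caCbdAdba$  (last char: '$')
  sorted[8] = dAdba$caCb  (last char: 'b')
  sorted[9] = dba$caCbdA  (last char: 'A')
Last column: adabcdC$bA
Original string S is at sorted index 7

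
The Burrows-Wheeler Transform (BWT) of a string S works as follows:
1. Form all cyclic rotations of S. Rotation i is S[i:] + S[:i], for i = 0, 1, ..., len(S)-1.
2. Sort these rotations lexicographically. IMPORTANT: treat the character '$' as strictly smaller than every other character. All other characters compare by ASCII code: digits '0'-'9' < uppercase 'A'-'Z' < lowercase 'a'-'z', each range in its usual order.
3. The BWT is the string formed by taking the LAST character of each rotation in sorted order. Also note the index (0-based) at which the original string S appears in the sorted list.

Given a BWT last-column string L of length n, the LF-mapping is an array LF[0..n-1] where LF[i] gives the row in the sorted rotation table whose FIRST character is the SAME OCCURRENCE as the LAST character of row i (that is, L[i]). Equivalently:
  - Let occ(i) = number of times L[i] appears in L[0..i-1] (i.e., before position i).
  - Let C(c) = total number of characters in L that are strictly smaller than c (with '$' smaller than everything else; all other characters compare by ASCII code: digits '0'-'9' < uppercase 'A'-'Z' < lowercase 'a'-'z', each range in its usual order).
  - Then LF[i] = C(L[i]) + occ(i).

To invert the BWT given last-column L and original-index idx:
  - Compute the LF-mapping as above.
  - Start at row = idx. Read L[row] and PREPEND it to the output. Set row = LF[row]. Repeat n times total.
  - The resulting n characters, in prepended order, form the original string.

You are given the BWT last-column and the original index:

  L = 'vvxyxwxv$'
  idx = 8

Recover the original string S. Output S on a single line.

Answer: yvxxwxvv$

Derivation:
LF mapping: 1 2 5 8 6 4 7 3 0
Walk LF starting at row 8, prepending L[row]:
  step 1: row=8, L[8]='$', prepend. Next row=LF[8]=0
  step 2: row=0, L[0]='v', prepend. Next row=LF[0]=1
  step 3: row=1, L[1]='v', prepend. Next row=LF[1]=2
  step 4: row=2, L[2]='x', prepend. Next row=LF[2]=5
  step 5: row=5, L[5]='w', prepend. Next row=LF[5]=4
  step 6: row=4, L[4]='x', prepend. Next row=LF[4]=6
  step 7: row=6, L[6]='x', prepend. Next row=LF[6]=7
  step 8: row=7, L[7]='v', prepend. Next row=LF[7]=3
  step 9: row=3, L[3]='y', prepend. Next row=LF[3]=8
Reversed output: yvxxwxvv$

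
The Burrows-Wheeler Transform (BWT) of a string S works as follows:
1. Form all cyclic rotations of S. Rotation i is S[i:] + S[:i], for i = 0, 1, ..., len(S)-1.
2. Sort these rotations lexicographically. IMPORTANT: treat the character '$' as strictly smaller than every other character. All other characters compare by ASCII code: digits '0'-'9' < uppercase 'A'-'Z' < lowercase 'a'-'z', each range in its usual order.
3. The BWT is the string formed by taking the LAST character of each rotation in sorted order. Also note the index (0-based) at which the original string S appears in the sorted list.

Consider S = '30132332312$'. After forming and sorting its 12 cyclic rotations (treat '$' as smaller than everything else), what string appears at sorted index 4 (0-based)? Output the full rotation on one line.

Answer: 2$3013233231

Derivation:
All 12 rotations (rotation i = S[i:]+S[:i]):
  rot[0] = 30132332312$
  rot[1] = 0132332312$3
  rot[2] = 132332312$30
  rot[3] = 32332312$301
  rot[4] = 2332312$3013
  rot[5] = 332312$30132
  rot[6] = 32312$301323
  rot[7] = 2312$3013233
  rot[8] = 312$30132332
  rot[9] = 12$301323323
  rot[10] = 2$3013233231
  rot[11] = $30132332312
Sorted (with $ < everything):
  sorted[0] = $30132332312
  sorted[1] = 0132332312$3
  sorted[2] = 12$301323323
  sorted[3] = 132332312$30
  sorted[4] = 2$3013233231
  sorted[5] = 2312$3013233
  sorted[6] = 2332312$3013
  sorted[7] = 30132332312$
  sorted[8] = 312$30132332
  sorted[9] = 32312$301323
  sorted[10] = 32332312$301
  sorted[11] = 332312$30132
sorted[4] = 2$3013233231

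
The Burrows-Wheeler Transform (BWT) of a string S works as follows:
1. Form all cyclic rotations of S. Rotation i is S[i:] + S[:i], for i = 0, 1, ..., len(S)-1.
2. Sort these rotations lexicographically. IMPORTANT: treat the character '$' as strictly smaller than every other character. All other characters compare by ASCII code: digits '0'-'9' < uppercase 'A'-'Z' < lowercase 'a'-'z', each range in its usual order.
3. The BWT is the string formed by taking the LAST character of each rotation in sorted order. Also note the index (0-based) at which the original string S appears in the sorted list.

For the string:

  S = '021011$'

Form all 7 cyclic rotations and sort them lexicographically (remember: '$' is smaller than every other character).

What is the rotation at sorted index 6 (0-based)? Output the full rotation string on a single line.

Answer: 21011$0

Derivation:
All 7 rotations (rotation i = S[i:]+S[:i]):
  rot[0] = 021011$
  rot[1] = 21011$0
  rot[2] = 1011$02
  rot[3] = 011$021
  rot[4] = 11$0210
  rot[5] = 1$02101
  rot[6] = $021011
Sorted (with $ < everything):
  sorted[0] = $021011
  sorted[1] = 011$021
  sorted[2] = 021011$
  sorted[3] = 1$02101
  sorted[4] = 1011$02
  sorted[5] = 11$0210
  sorted[6] = 21011$0
sorted[6] = 21011$0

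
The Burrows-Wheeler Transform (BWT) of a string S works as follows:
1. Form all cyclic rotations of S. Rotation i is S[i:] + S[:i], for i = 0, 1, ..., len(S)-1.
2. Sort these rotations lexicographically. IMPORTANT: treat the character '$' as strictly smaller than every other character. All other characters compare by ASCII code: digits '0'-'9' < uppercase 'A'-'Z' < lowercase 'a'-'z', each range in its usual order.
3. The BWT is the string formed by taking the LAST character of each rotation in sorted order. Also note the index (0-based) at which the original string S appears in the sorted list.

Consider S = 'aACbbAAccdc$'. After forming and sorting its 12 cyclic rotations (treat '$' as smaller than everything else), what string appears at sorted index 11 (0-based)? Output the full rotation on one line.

All 12 rotations (rotation i = S[i:]+S[:i]):
  rot[0] = aACbbAAccdc$
  rot[1] = ACbbAAccdc$a
  rot[2] = CbbAAccdc$aA
  rot[3] = bbAAccdc$aAC
  rot[4] = bAAccdc$aACb
  rot[5] = AAccdc$aACbb
  rot[6] = Accdc$aACbbA
  rot[7] = ccdc$aACbbAA
  rot[8] = cdc$aACbbAAc
  rot[9] = dc$aACbbAAcc
  rot[10] = c$aACbbAAccd
  rot[11] = $aACbbAAccdc
Sorted (with $ < everything):
  sorted[0] = $aACbbAAccdc
  sorted[1] = AAccdc$aACbb
  sorted[2] = ACbbAAccdc$a
  sorted[3] = Accdc$aACbbA
  sorted[4] = CbbAAccdc$aA
  sorted[5] = aACbbAAccdc$
  sorted[6] = bAAccdc$aACb
  sorted[7] = bbAAccdc$aAC
  sorted[8] = c$aACbbAAccd
  sorted[9] = ccdc$aACbbAA
  sorted[10] = cdc$aACbbAAc
  sorted[11] = dc$aACbbAAcc
sorted[11] = dc$aACbbAAcc

Answer: dc$aACbbAAcc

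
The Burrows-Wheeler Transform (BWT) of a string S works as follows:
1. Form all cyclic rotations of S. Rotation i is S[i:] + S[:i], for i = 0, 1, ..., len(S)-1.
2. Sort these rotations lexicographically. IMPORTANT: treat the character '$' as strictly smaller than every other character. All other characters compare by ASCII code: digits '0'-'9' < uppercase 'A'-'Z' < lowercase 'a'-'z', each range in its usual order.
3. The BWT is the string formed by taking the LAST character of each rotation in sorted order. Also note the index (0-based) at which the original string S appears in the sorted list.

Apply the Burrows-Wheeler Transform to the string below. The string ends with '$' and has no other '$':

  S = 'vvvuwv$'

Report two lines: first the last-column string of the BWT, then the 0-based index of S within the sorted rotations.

All 7 rotations (rotation i = S[i:]+S[:i]):
  rot[0] = vvvuwv$
  rot[1] = vvuwv$v
  rot[2] = vuwv$vv
  rot[3] = uwv$vvv
  rot[4] = wv$vvvu
  rot[5] = v$vvvuw
  rot[6] = $vvvuwv
Sorted (with $ < everything):
  sorted[0] = $vvvuwv  (last char: 'v')
  sorted[1] = uwv$vvv  (last char: 'v')
  sorted[2] = v$vvvuw  (last char: 'w')
  sorted[3] = vuwv$vv  (last char: 'v')
  sorted[4] = vvuwv$v  (last char: 'v')
  sorted[5] = vvvuwv$  (last char: '$')
  sorted[6] = wv$vvvu  (last char: 'u')
Last column: vvwvv$u
Original string S is at sorted index 5

Answer: vvwvv$u
5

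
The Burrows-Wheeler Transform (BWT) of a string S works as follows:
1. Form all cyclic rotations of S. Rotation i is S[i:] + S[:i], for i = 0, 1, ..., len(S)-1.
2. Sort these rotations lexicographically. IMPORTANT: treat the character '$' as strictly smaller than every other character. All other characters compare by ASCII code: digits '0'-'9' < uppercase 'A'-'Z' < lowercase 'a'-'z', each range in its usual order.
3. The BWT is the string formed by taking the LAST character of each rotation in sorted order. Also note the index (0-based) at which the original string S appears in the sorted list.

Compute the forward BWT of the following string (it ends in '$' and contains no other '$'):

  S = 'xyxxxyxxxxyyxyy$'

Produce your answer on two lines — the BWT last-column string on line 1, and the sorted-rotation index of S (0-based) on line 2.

Answer: yyyxxxx$yxyxxyxx
7

Derivation:
All 16 rotations (rotation i = S[i:]+S[:i]):
  rot[0] = xyxxxyxxxxyyxyy$
  rot[1] = yxxxyxxxxyyxyy$x
  rot[2] = xxxyxxxxyyxyy$xy
  rot[3] = xxyxxxxyyxyy$xyx
  rot[4] = xyxxxxyyxyy$xyxx
  rot[5] = yxxxxyyxyy$xyxxx
  rot[6] = xxxxyyxyy$xyxxxy
  rot[7] = xxxyyxyy$xyxxxyx
  rot[8] = xxyyxyy$xyxxxyxx
  rot[9] = xyyxyy$xyxxxyxxx
  rot[10] = yyxyy$xyxxxyxxxx
  rot[11] = yxyy$xyxxxyxxxxy
  rot[12] = xyy$xyxxxyxxxxyy
  rot[13] = yy$xyxxxyxxxxyyx
  rot[14] = y$xyxxxyxxxxyyxy
  rot[15] = $xyxxxyxxxxyyxyy
Sorted (with $ < everything):
  sorted[0] = $xyxxxyxxxxyyxyy  (last char: 'y')
  sorted[1] = xxxxyyxyy$xyxxxy  (last char: 'y')
  sorted[2] = xxxyxxxxyyxyy$xy  (last char: 'y')
  sorted[3] = xxxyyxyy$xyxxxyx  (last char: 'x')
  sorted[4] = xxyxxxxyyxyy$xyx  (last char: 'x')
  sorted[5] = xxyyxyy$xyxxxyxx  (last char: 'x')
  sorted[6] = xyxxxxyyxyy$xyxx  (last char: 'x')
  sorted[7] = xyxxxyxxxxyyxyy$  (last char: '$')
  sorted[8] = xyy$xyxxxyxxxxyy  (last char: 'y')
  sorted[9] = xyyxyy$xyxxxyxxx  (last char: 'x')
  sorted[10] = y$xyxxxyxxxxyyxy  (last char: 'y')
  sorted[11] = yxxxxyyxyy$xyxxx  (last char: 'x')
  sorted[12] = yxxxyxxxxyyxyy$x  (last char: 'x')
  sorted[13] = yxyy$xyxxxyxxxxy  (last char: 'y')
  sorted[14] = yy$xyxxxyxxxxyyx  (last char: 'x')
  sorted[15] = yyxyy$xyxxxyxxxx  (last char: 'x')
Last column: yyyxxxx$yxyxxyxx
Original string S is at sorted index 7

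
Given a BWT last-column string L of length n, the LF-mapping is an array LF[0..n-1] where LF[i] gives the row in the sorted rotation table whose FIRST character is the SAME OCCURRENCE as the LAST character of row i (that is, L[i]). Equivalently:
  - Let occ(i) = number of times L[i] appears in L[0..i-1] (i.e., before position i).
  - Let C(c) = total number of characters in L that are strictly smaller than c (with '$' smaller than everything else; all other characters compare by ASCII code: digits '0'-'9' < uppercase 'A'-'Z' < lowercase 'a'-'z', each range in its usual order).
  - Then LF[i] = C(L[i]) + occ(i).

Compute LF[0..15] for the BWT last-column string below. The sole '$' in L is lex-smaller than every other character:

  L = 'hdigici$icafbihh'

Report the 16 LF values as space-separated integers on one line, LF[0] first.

Char counts: '$':1, 'a':1, 'b':1, 'c':2, 'd':1, 'f':1, 'g':1, 'h':3, 'i':5
C (first-col start): C('$')=0, C('a')=1, C('b')=2, C('c')=3, C('d')=5, C('f')=6, C('g')=7, C('h')=8, C('i')=11
L[0]='h': occ=0, LF[0]=C('h')+0=8+0=8
L[1]='d': occ=0, LF[1]=C('d')+0=5+0=5
L[2]='i': occ=0, LF[2]=C('i')+0=11+0=11
L[3]='g': occ=0, LF[3]=C('g')+0=7+0=7
L[4]='i': occ=1, LF[4]=C('i')+1=11+1=12
L[5]='c': occ=0, LF[5]=C('c')+0=3+0=3
L[6]='i': occ=2, LF[6]=C('i')+2=11+2=13
L[7]='$': occ=0, LF[7]=C('$')+0=0+0=0
L[8]='i': occ=3, LF[8]=C('i')+3=11+3=14
L[9]='c': occ=1, LF[9]=C('c')+1=3+1=4
L[10]='a': occ=0, LF[10]=C('a')+0=1+0=1
L[11]='f': occ=0, LF[11]=C('f')+0=6+0=6
L[12]='b': occ=0, LF[12]=C('b')+0=2+0=2
L[13]='i': occ=4, LF[13]=C('i')+4=11+4=15
L[14]='h': occ=1, LF[14]=C('h')+1=8+1=9
L[15]='h': occ=2, LF[15]=C('h')+2=8+2=10

Answer: 8 5 11 7 12 3 13 0 14 4 1 6 2 15 9 10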